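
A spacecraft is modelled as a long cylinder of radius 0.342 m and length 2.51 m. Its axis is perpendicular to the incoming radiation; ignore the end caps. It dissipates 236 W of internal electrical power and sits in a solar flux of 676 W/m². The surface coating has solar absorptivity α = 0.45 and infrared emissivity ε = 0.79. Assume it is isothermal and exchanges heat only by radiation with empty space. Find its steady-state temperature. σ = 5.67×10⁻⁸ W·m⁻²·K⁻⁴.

T ≈ 237 K

At steady state, absorbed solar power + internal power = radiated power.
Absorbed: α·S·A_cross = 0.45·676·1.717 = 522.3 W (cross-section 2rL).
Total input = 522.3 + 236 = 758.3 W.
Radiated: εσ·A_surf·T⁴ with A_surf = 2πrL = 5.394 m².
T⁴ = 758.3/(0.79·5.67×10⁻⁸·5.394) = 3.139×10⁹ K⁴.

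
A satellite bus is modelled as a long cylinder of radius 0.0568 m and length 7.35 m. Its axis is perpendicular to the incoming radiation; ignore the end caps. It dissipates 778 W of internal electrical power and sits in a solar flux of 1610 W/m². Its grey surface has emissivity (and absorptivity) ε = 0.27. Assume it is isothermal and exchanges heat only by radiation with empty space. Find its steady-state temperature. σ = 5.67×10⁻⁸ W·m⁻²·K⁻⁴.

At steady state, absorbed solar power + internal power = radiated power.
Absorbed: α·S·A_cross = 0.27·1610·0.8350 = 363.0 W (cross-section 2rL).
Total input = 363.0 + 778 = 1141 W.
Radiated: εσ·A_surf·T⁴ with A_surf = 2πrL = 2.623 m².
T⁴ = 1141/(0.27·5.67×10⁻⁸·2.623) = 2.841×10¹⁰ K⁴.

T ≈ 411 K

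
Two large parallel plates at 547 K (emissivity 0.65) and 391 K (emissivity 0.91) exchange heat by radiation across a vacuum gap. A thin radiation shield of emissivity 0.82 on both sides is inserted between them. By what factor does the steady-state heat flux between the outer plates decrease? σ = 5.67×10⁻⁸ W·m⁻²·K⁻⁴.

Without shield: q₀ = σΔ(T⁴)/(1/ε₁+1/ε₂−1) with denominator 1.637.
With shield the two gaps are in series; the resistances add: (1/ε₁+1/ε_s−1)+(1/ε_s+1/ε₂−1) = 1.758+1.318 = 3.076.
Heat-flux ratio q₀/q = 3.076/1.637.

factor ≈ 1.88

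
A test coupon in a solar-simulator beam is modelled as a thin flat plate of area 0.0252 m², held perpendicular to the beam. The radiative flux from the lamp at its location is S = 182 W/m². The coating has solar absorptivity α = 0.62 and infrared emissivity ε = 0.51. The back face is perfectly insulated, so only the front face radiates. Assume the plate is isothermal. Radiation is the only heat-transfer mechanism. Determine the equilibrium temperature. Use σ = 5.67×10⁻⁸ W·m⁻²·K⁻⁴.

T ≈ 250 K

At equilibrium, absorbed power = emitted power.
Absorbing cross-section = A = 0.02520 m²; emitting surface = A = 0.02520 m² (ratio 1).
αS·A_cross = εσ·A_surf·T⁴  ⇒  T⁴ = αS/(ε·1σ).
T⁴ = 0.620·182/(0.51·1·5.67×10⁻⁸) = 3.902×10⁹ K⁴.
T = (3.902×10⁹)^(1/4).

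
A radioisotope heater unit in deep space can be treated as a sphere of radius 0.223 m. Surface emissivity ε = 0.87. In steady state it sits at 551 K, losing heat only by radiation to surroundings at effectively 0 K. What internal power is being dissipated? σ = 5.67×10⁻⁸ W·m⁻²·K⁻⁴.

Steady state: P = εσA T⁴.
A = 4πr² = 0.6249 m²; T⁴ = (551)⁴ = 9.217×10¹⁰ K⁴.
P = 0.87 × 5.67×10⁻⁸ × 0.6249 × 9.217×10¹⁰.

P ≈ 2840 W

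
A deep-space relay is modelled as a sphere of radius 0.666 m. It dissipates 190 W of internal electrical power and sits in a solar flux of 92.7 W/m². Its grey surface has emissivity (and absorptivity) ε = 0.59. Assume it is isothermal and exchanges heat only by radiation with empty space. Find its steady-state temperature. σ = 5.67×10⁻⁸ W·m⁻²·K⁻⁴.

At steady state, absorbed solar power + internal power = radiated power.
Absorbed: α·S·A_cross = 0.59·92.7·1.393 = 76.21 W (cross-section πr²).
Total input = 76.21 + 190 = 266.2 W.
Radiated: εσ·A_surf·T⁴ with A_surf = 4πr² = 5.574 m².
T⁴ = 266.2/(0.59·5.67×10⁻⁸·5.574) = 1.428×10⁹ K⁴.

T ≈ 194 K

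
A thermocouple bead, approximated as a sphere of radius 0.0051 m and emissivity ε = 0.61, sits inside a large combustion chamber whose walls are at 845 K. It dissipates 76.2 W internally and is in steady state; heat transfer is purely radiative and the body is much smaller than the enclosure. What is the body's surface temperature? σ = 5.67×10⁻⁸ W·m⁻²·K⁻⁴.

T ≈ 1640 K

For a small grey body in a large enclosure, net radiated power = εσA(T⁴ − T_w⁴).
Steady state: P = εσA(T⁴ − T_w⁴) with A = 4πr² = 3.269×10⁻⁴ m².
T⁴ = P/(εσA) + T_w⁴ = 76.2/(0.61·5.67×10⁻⁸·3.269×10⁻⁴) + (845)⁴
    = 6.740×10¹² + 5.098×10¹¹ = 7.250×10¹² K⁴.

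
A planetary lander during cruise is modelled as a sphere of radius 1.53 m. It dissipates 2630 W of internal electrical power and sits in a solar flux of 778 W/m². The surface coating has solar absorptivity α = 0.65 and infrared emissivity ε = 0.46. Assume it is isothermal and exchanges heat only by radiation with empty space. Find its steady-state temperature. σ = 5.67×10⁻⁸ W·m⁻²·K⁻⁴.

At steady state, absorbed solar power + internal power = radiated power.
Absorbed: α·S·A_cross = 0.65·778·7.354 = 3719 W (cross-section πr²).
Total input = 3719 + 2630 = 6349 W.
Radiated: εσ·A_surf·T⁴ with A_surf = 4πr² = 29.42 m².
T⁴ = 6349/(0.46·5.67×10⁻⁸·29.42) = 8.275×10⁹ K⁴.

T ≈ 302 K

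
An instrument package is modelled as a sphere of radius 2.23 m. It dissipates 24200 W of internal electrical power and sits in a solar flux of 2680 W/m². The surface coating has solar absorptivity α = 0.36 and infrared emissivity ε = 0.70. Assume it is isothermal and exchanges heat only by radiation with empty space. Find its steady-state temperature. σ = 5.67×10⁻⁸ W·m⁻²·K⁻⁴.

At steady state, absorbed solar power + internal power = radiated power.
Absorbed: α·S·A_cross = 0.36·2680·15.62 = 15070 W (cross-section πr²).
Total input = 15070 + 24200 = 39270 W.
Radiated: εσ·A_surf·T⁴ with A_surf = 4πr² = 62.49 m².
T⁴ = 39270/(0.70·5.67×10⁻⁸·62.49) = 1.583×10¹⁰ K⁴.

T ≈ 355 K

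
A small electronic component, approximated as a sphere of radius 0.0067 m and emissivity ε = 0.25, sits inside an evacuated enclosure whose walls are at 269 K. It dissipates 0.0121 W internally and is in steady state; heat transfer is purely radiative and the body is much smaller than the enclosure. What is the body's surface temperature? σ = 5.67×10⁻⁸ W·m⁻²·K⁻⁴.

T ≈ 287 K

For a small grey body in a large enclosure, net radiated power = εσA(T⁴ − T_w⁴).
Steady state: P = εσA(T⁴ − T_w⁴) with A = 4πr² = 5.641×10⁻⁴ m².
T⁴ = P/(εσA) + T_w⁴ = 0.0121/(0.25·5.67×10⁻⁸·5.641×10⁻⁴) + (269)⁴
    = 1.513×10⁹ + 5.236×10⁹ = 6.749×10⁹ K⁴.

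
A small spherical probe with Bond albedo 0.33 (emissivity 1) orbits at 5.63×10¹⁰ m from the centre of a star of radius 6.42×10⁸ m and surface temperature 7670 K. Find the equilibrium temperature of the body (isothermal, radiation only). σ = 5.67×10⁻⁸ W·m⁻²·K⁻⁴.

The star's surface emits σT_*⁴; at distance d the flux is S = σT_*⁴(R_*/d)².
S = 5.67×10⁻⁸·(7670)⁴·(6.42×10⁸/5.63×10¹⁰)² = 25520 W/m².
For an isothermal sphere T⁴ = (1−a)S/(4σ) = 7.538×10¹⁰ K⁴.

T ≈ 524 K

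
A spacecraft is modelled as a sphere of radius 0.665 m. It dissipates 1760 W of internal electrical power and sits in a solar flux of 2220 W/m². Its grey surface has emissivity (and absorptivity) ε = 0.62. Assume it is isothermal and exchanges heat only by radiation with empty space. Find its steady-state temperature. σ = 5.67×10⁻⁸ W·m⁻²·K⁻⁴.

T ≈ 370 K

At steady state, absorbed solar power + internal power = radiated power.
Absorbed: α·S·A_cross = 0.62·2220·1.389 = 1912 W (cross-section πr²).
Total input = 1912 + 1760 = 3672 W.
Radiated: εσ·A_surf·T⁴ with A_surf = 4πr² = 5.557 m².
T⁴ = 3672/(0.62·5.67×10⁻⁸·5.557) = 1.880×10¹⁰ K⁴.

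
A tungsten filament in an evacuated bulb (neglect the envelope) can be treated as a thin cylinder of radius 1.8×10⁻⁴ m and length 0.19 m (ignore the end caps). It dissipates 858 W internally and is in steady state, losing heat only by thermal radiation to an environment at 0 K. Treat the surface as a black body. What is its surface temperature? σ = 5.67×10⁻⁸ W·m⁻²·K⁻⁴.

T ≈ 2900 K

Steady state: internal power = radiated power, P = εσA T⁴.
Radiating area A = 2πrL = 2.149×10⁻⁴ m².
T⁴ = P/(εσA) = 858/(1.0·5.67×10⁻⁸·2.149×10⁻⁴) = 7.042×10¹³ K⁴.
T = (7.042×10¹³)^(1/4).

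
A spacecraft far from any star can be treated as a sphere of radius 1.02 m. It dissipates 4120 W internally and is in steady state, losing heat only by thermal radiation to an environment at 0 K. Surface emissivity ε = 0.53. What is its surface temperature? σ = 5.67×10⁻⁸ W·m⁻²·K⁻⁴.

Steady state: internal power = radiated power, P = εσA T⁴.
Radiating area A = 4πr² = 13.07 m².
T⁴ = P/(εσA) = 4120/(0.53·5.67×10⁻⁸·13.07) = 1.049×10¹⁰ K⁴.
T = (1.049×10¹⁰)^(1/4).

T ≈ 320 K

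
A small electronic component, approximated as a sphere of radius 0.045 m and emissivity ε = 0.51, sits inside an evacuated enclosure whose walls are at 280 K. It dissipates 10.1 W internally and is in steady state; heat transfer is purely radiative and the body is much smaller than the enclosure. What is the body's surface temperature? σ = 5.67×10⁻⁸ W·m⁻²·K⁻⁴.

T ≈ 375 K

For a small grey body in a large enclosure, net radiated power = εσA(T⁴ − T_w⁴).
Steady state: P = εσA(T⁴ − T_w⁴) with A = 4πr² = 0.02545 m².
T⁴ = P/(εσA) + T_w⁴ = 10.1/(0.51·5.67×10⁻⁸·0.02545) + (280)⁴
    = 1.373×10¹⁰ + 6.147×10⁹ = 1.987×10¹⁰ K⁴.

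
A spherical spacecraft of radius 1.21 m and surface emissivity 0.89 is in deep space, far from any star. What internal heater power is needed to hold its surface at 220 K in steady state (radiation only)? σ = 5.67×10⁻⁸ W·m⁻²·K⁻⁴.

P ≈ 2170 W

P = εσ·4πr²·T⁴.
4πr² = 18.40 m²; T⁴ = 2.343×10⁹ K⁴.
P = 0.89·5.67×10⁻⁸·18.40·2.343×10⁹.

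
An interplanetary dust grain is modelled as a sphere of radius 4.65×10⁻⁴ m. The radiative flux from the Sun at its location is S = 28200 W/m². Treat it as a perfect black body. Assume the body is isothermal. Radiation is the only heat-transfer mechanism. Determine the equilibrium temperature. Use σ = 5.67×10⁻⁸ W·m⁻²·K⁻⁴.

T ≈ 594 K

At equilibrium, absorbed power = emitted power.
Absorbing cross-section = πr² = 6.793×10⁻⁷ m²; emitting surface = 4πr² = 2.717×10⁻⁶ m² (ratio 4).
S·A_cross = εσ·A_surf·T⁴  ⇒  T⁴ = S/(4σ).
T⁴ = 1.00·28200/(4·5.67×10⁻⁸) = 1.243×10¹¹ K⁴.
T = (1.243×10¹¹)^(1/4).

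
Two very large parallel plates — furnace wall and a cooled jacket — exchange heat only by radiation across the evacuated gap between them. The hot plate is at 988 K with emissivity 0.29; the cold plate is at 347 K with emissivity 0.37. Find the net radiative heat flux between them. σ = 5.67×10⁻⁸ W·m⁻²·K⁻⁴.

For two infinite grey parallel plates, q = σ(T₁⁴ − T₂⁴)/(1/ε₁ + 1/ε₂ − 1).
T₁⁴ − T₂⁴ = 9.529×10¹¹ − 1.450×10¹⁰ = 9.384×10¹¹ K⁴.
1/ε₁ + 1/ε₂ − 1 = 3.448 + 2.703 − 1 = 5.151.
q = 5.67×10⁻⁸ × 9.384×10¹¹ / 5.151.

q ≈ 10300 W/m²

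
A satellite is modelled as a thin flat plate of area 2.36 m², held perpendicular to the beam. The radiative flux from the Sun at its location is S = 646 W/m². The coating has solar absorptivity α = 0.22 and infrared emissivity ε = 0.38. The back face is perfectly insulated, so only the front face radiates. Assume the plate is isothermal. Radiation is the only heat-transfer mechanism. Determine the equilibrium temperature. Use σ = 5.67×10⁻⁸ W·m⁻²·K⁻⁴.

T ≈ 285 K

At equilibrium, absorbed power = emitted power.
Absorbing cross-section = A = 2.360 m²; emitting surface = A = 2.360 m² (ratio 1).
αS·A_cross = εσ·A_surf·T⁴  ⇒  T⁴ = αS/(ε·1σ).
T⁴ = 0.220·646/(0.38·1·5.67×10⁻⁸) = 6.596×10⁹ K⁴.
T = (6.596×10⁹)^(1/4).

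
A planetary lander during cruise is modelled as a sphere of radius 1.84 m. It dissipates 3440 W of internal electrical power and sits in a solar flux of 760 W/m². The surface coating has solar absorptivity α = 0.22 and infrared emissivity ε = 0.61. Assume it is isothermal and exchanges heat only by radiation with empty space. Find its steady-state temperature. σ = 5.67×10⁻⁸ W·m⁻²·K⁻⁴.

T ≈ 244 K

At steady state, absorbed solar power + internal power = radiated power.
Absorbed: α·S·A_cross = 0.22·760·10.64 = 1778 W (cross-section πr²).
Total input = 1778 + 3440 = 5218 W.
Radiated: εσ·A_surf·T⁴ with A_surf = 4πr² = 42.54 m².
T⁴ = 5218/(0.61·5.67×10⁻⁸·42.54) = 3.546×10⁹ K⁴.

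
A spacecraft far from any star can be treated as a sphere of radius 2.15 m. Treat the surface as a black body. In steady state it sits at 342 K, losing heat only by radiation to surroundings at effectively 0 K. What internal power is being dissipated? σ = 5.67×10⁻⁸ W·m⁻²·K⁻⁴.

Steady state: P = εσA T⁴.
A = 4πr² = 58.09 m²; T⁴ = (342)⁴ = 1.368×10¹⁰ K⁴.
P = 1.0 × 5.67×10⁻⁸ × 58.09 × 1.368×10¹⁰.

P ≈ 45100 W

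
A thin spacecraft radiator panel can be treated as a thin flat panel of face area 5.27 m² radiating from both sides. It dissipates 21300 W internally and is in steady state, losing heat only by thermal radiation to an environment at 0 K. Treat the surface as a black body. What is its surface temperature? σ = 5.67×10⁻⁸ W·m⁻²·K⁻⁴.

Steady state: internal power = radiated power, P = εσA T⁴.
Radiating area A = 2·5.27 = 10.54 m².
T⁴ = P/(εσA) = 21300/(1.0·5.67×10⁻⁸·10.54) = 3.564×10¹⁰ K⁴.
T = (3.564×10¹⁰)^(1/4).

T ≈ 434 K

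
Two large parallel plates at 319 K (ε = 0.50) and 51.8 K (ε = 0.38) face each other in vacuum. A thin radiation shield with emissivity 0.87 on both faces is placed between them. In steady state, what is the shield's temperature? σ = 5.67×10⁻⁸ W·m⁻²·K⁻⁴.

T_s ≈ 276 K

In steady state the net flux on the hot side equals that on the cold side.
σ(T₁⁴−T_s⁴)/D₁ = σ(T_s⁴−T₂⁴)/D₂, with D₁ = 1/ε₁+1/ε_s−1 = 2.149, D₂ = 1/ε_s+1/ε₂−1 = 2.781.
Solve for T_s⁴: T_s⁴ = (D₂·T₁⁴ + D₁·T₂⁴)/(D₁+D₂) = 5.844×10⁹ K⁴.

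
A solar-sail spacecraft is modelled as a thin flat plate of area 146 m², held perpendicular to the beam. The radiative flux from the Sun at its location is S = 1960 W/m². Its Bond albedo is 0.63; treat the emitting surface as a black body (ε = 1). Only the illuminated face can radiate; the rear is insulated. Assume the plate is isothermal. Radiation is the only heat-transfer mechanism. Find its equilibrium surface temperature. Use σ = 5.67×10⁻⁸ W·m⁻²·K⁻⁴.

At equilibrium, absorbed power = emitted power.
Absorbing cross-section = A = 146.0 m²; emitting surface = A = 146.0 m² (ratio 1).
(1−a)S·A_cross = εσ·A_surf·T⁴  ⇒  T⁴ = (1−a)S/(1σ).
T⁴ = 0.370·1960/(1·5.67×10⁻⁸) = 1.279×10¹⁰ K⁴.
T = (1.279×10¹⁰)^(1/4).

T ≈ 336 K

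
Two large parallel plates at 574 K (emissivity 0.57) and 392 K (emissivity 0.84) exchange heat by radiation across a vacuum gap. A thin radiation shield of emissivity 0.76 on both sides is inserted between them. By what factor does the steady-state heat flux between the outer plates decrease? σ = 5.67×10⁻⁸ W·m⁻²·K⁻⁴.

factor ≈ 1.84

Without shield: q₀ = σΔ(T⁴)/(1/ε₁+1/ε₂−1) with denominator 1.945.
With shield the two gaps are in series; the resistances add: (1/ε₁+1/ε_s−1)+(1/ε_s+1/ε₂−1) = 2.070+1.506 = 3.576.
Heat-flux ratio q₀/q = 3.576/1.945.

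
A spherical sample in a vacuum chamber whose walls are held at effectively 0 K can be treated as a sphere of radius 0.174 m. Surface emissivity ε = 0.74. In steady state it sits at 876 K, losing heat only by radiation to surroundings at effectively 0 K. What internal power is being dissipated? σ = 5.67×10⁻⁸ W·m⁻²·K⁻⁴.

P ≈ 9400 W

Steady state: P = εσA T⁴.
A = 4πr² = 0.3805 m²; T⁴ = (876)⁴ = 5.889×10¹¹ K⁴.
P = 0.74 × 5.67×10⁻⁸ × 0.3805 × 5.889×10¹¹.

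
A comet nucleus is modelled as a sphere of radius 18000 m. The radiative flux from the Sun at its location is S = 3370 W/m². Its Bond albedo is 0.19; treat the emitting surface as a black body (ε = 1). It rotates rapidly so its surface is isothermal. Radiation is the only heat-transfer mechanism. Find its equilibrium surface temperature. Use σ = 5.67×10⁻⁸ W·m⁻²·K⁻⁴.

At equilibrium, absorbed power = emitted power.
Absorbing cross-section = πr² = 1.018×10⁹ m²; emitting surface = 4πr² = 4.072×10⁹ m² (ratio 4).
(1−a)S·A_cross = εσ·A_surf·T⁴  ⇒  T⁴ = (1−a)S/(4σ).
T⁴ = 0.810·3370/(4·5.67×10⁻⁸) = 1.204×10¹⁰ K⁴.
T = (1.204×10¹⁰)^(1/4).

T ≈ 331 K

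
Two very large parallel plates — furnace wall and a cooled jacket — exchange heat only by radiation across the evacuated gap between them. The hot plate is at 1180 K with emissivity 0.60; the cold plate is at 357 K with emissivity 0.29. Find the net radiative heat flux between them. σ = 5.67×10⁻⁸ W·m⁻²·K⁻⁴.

q ≈ 26500 W/m²

For two infinite grey parallel plates, q = σ(T₁⁴ − T₂⁴)/(1/ε₁ + 1/ε₂ − 1).
T₁⁴ − T₂⁴ = 1.939×10¹² − 1.624×10¹⁰ = 1.923×10¹² K⁴.
1/ε₁ + 1/ε₂ − 1 = 1.667 + 3.448 − 1 = 4.115.
q = 5.67×10⁻⁸ × 1.923×10¹² / 4.115.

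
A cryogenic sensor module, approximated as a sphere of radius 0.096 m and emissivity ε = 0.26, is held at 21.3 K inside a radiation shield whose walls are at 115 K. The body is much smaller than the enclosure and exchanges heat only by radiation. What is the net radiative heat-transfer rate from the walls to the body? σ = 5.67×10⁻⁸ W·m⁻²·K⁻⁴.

For a small grey body in a large enclosure: P_net = εσA(T_body⁴ − T_wall⁴).
A = 4πr² = 0.1158 m²; T_body⁴ − T_wall⁴ = 2.058×10⁵ − 1.749×10⁸ = -1.747×10⁸ K⁴.
|P_net| = 0.26·5.67×10⁻⁸·0.1158·1.747×10⁸.

P_net ≈ 0.298 W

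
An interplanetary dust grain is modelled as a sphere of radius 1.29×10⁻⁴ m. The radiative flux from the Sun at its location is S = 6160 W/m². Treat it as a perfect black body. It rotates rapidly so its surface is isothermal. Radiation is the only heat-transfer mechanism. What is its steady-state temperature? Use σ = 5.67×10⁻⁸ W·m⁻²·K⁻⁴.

T ≈ 406 K

At equilibrium, absorbed power = emitted power.
Absorbing cross-section = πr² = 5.228×10⁻⁸ m²; emitting surface = 4πr² = 2.091×10⁻⁷ m² (ratio 4).
S·A_cross = εσ·A_surf·T⁴  ⇒  T⁴ = S/(4σ).
T⁴ = 1.00·6160/(4·5.67×10⁻⁸) = 2.716×10¹⁰ K⁴.
T = (2.716×10¹⁰)^(1/4).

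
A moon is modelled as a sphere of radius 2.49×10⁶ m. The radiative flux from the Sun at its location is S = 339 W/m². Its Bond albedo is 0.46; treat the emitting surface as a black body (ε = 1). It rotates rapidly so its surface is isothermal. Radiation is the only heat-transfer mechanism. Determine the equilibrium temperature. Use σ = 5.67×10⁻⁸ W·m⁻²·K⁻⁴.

At equilibrium, absorbed power = emitted power.
Absorbing cross-section = πr² = 1.948×10¹³ m²; emitting surface = 4πr² = 7.791×10¹³ m² (ratio 4).
(1−a)S·A_cross = εσ·A_surf·T⁴  ⇒  T⁴ = (1−a)S/(4σ).
T⁴ = 0.540·339/(4·5.67×10⁻⁸) = 8.071×10⁸ K⁴.
T = (8.071×10⁸)^(1/4).

T ≈ 169 K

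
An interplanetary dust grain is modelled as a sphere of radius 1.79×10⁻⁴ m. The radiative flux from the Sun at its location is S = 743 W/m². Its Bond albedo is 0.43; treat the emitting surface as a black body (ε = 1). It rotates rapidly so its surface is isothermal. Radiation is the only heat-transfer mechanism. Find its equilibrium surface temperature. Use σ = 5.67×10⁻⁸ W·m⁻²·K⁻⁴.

T ≈ 208 K

At equilibrium, absorbed power = emitted power.
Absorbing cross-section = πr² = 1.007×10⁻⁷ m²; emitting surface = 4πr² = 4.026×10⁻⁷ m² (ratio 4).
(1−a)S·A_cross = εσ·A_surf·T⁴  ⇒  T⁴ = (1−a)S/(4σ).
T⁴ = 0.570·743/(4·5.67×10⁻⁸) = 1.867×10⁹ K⁴.
T = (1.867×10⁹)^(1/4).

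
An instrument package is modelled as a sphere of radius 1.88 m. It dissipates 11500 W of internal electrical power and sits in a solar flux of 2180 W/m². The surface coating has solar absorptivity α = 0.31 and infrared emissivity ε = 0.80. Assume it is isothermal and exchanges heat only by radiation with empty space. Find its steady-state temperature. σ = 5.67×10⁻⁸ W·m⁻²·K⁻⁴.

At steady state, absorbed solar power + internal power = radiated power.
Absorbed: α·S·A_cross = 0.31·2180·11.10 = 7504 W (cross-section πr²).
Total input = 7504 + 11500 = 19000 W.
Radiated: εσ·A_surf·T⁴ with A_surf = 4πr² = 44.41 m².
T⁴ = 19000/(0.80·5.67×10⁻⁸·44.41) = 9.433×10⁹ K⁴.

T ≈ 312 K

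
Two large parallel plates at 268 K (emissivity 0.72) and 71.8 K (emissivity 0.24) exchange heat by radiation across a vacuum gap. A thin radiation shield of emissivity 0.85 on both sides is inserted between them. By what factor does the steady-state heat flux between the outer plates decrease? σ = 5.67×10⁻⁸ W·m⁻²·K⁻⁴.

factor ≈ 1.30

Without shield: q₀ = σΔ(T⁴)/(1/ε₁+1/ε₂−1) with denominator 4.556.
With shield the two gaps are in series; the resistances add: (1/ε₁+1/ε_s−1)+(1/ε_s+1/ε₂−1) = 1.565+4.343 = 5.908.
Heat-flux ratio q₀/q = 5.908/4.556.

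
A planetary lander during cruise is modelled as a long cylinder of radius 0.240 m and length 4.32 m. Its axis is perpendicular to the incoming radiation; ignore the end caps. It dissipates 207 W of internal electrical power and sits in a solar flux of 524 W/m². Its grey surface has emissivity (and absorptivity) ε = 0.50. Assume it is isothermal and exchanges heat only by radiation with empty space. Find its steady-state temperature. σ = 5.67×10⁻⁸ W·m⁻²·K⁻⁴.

T ≈ 252 K

At steady state, absorbed solar power + internal power = radiated power.
Absorbed: α·S·A_cross = 0.50·524·2.074 = 543.3 W (cross-section 2rL).
Total input = 543.3 + 207 = 750.3 W.
Radiated: εσ·A_surf·T⁴ with A_surf = 2πrL = 6.514 m².
T⁴ = 750.3/(0.50·5.67×10⁻⁸·6.514) = 4.063×10⁹ K⁴.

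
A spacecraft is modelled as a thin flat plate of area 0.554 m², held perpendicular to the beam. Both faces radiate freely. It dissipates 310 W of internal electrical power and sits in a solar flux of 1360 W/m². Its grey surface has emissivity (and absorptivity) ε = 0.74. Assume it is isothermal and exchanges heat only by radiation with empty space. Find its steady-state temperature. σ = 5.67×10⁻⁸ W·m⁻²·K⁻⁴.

At steady state, absorbed solar power + internal power = radiated power.
Absorbed: α·S·A_cross = 0.74·1360·0.5540 = 557.5 W (cross-section A).
Total input = 557.5 + 310 = 867.5 W.
Radiated: εσ·A_surf·T⁴ with A_surf = 2A = 1.108 m².
T⁴ = 867.5/(0.74·5.67×10⁻⁸·1.108) = 1.866×10¹⁰ K⁴.

T ≈ 370 K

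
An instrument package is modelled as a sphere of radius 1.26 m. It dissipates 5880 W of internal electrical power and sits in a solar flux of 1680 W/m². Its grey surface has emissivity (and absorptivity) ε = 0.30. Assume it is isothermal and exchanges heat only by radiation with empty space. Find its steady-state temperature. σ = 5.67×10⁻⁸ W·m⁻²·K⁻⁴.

At steady state, absorbed solar power + internal power = radiated power.
Absorbed: α·S·A_cross = 0.30·1680·4.988 = 2514 W (cross-section πr²).
Total input = 2514 + 5880 = 8394 W.
Radiated: εσ·A_surf·T⁴ with A_surf = 4πr² = 19.95 m².
T⁴ = 8394/(0.30·5.67×10⁻⁸·19.95) = 2.473×10¹⁰ K⁴.

T ≈ 397 K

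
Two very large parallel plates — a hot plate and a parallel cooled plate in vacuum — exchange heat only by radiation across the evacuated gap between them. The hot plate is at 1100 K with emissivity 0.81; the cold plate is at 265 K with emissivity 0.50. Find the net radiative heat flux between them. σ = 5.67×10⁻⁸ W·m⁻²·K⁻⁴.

q ≈ 37000 W/m²

For two infinite grey parallel plates, q = σ(T₁⁴ − T₂⁴)/(1/ε₁ + 1/ε₂ − 1).
T₁⁴ − T₂⁴ = 1.464×10¹² − 4.932×10⁹ = 1.459×10¹² K⁴.
1/ε₁ + 1/ε₂ − 1 = 1.235 + 2.000 − 1 = 2.235.
q = 5.67×10⁻⁸ × 1.459×10¹² / 2.235.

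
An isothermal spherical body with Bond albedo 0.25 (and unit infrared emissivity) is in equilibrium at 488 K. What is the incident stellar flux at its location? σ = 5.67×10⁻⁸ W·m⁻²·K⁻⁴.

S ≈ 17100 W/m²

(1−a)S·πr² = σ·4πr²·T⁴ ⇒ S = 4σT⁴/(1−a).
S = 4·5.67×10⁻⁸·5.671×10¹⁰/0.750.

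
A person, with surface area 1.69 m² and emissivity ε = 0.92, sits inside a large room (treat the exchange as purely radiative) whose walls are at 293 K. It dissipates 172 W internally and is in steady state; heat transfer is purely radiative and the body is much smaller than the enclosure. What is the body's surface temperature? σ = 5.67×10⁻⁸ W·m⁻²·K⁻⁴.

T ≈ 311 K

For a small grey body in a large enclosure, net radiated power = εσA(T⁴ − T_w⁴).
Steady state: P = εσA(T⁴ − T_w⁴) with A = 1.69 m².
T⁴ = P/(εσA) + T_w⁴ = 172/(0.92·5.67×10⁻⁸·1.690) + (293)⁴
    = 1.951×10⁹ + 7.370×10⁹ = 9.321×10⁹ K⁴.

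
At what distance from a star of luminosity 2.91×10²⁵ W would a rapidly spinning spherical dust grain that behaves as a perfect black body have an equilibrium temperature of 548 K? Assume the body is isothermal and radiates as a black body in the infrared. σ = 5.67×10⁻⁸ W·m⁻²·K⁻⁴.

For an isothermal black-emitting sphere, (1−a)S·πr² = σ·4πr²·T⁴ ⇒ S = 4σT⁴/(1−a).
S = 4·5.67×10⁻⁸·(548)⁴/1.00 = 20450 W/m².
Flux falls as S = L/(4πd²), so d = √(L/(4πS)) = √(2.91×10²⁵/(4π·20450)).

d ≈ 1.06×10¹⁰ m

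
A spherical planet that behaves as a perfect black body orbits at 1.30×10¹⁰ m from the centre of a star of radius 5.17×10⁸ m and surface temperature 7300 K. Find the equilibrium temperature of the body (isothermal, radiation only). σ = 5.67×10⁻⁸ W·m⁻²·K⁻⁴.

The star's surface emits σT_*⁴; at distance d the flux is S = σT_*⁴(R_*/d)².
S = 5.67×10⁻⁸·(7300)⁴·(5.17×10⁸/1.30×10¹⁰)² = 2.547×10⁵ W/m².
For an isothermal sphere T⁴ = (1−a)S/(4σ) = 1.123×10¹² K⁴.

T ≈ 1030 K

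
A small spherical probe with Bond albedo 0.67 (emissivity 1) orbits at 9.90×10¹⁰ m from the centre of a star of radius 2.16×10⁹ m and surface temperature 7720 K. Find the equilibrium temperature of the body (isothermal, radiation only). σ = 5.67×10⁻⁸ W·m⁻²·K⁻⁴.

T ≈ 611 K

The star's surface emits σT_*⁴; at distance d the flux is S = σT_*⁴(R_*/d)².
S = 5.67×10⁻⁸·(7720)⁴·(2.16×10⁹/9.90×10¹⁰)² = 95870 W/m².
For an isothermal sphere T⁴ = (1−a)S/(4σ) = 1.395×10¹¹ K⁴.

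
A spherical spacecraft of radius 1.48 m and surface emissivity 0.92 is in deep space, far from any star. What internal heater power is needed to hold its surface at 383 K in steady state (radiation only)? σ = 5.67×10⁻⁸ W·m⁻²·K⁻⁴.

P ≈ 30900 W

P = εσ·4πr²·T⁴.
4πr² = 27.53 m²; T⁴ = 2.152×10¹⁰ K⁴.
P = 0.92·5.67×10⁻⁸·27.53·2.152×10¹⁰.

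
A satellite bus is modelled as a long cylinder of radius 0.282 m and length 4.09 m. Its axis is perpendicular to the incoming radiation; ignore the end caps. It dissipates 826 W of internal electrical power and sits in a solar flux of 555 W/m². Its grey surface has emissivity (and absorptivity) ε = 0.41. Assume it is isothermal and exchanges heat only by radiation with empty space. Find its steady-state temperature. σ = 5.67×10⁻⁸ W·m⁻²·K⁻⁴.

T ≈ 299 K

At steady state, absorbed solar power + internal power = radiated power.
Absorbed: α·S·A_cross = 0.41·555·2.307 = 524.9 W (cross-section 2rL).
Total input = 524.9 + 826 = 1351 W.
Radiated: εσ·A_surf·T⁴ with A_surf = 2πrL = 7.247 m².
T⁴ = 1351/(0.41·5.67×10⁻⁸·7.247) = 8.019×10⁹ K⁴.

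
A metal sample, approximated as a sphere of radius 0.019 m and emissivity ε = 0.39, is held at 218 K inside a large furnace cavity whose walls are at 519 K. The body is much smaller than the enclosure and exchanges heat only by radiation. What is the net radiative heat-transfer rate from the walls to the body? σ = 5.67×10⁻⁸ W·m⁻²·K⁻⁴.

P_net ≈ 7.05 W

For a small grey body in a large enclosure: P_net = εσA(T_body⁴ − T_wall⁴).
A = 4πr² = 0.004536 m²; T_body⁴ − T_wall⁴ = 2.259×10⁹ − 7.256×10¹⁰ = -7.030×10¹⁰ K⁴.
|P_net| = 0.39·5.67×10⁻⁸·0.004536·7.030×10¹⁰.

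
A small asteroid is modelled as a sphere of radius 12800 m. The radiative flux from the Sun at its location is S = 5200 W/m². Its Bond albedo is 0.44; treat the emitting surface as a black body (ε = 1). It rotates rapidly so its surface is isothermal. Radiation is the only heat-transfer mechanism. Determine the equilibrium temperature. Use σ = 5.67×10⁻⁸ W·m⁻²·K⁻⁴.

At equilibrium, absorbed power = emitted power.
Absorbing cross-section = πr² = 5.147×10⁸ m²; emitting surface = 4πr² = 2.059×10⁹ m² (ratio 4).
(1−a)S·A_cross = εσ·A_surf·T⁴  ⇒  T⁴ = (1−a)S/(4σ).
T⁴ = 0.560·5200/(4·5.67×10⁻⁸) = 1.284×10¹⁰ K⁴.
T = (1.284×10¹⁰)^(1/4).

T ≈ 337 K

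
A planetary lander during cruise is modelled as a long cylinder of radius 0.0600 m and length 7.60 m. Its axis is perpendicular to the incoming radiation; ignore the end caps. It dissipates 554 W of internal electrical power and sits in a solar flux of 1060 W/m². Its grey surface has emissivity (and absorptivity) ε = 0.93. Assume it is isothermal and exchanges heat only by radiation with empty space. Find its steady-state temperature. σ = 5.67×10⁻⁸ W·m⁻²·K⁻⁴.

T ≈ 313 K

At steady state, absorbed solar power + internal power = radiated power.
Absorbed: α·S·A_cross = 0.93·1060·0.9120 = 899.0 W (cross-section 2rL).
Total input = 899.0 + 554 = 1453 W.
Radiated: εσ·A_surf·T⁴ with A_surf = 2πrL = 2.865 m².
T⁴ = 1453/(0.93·5.67×10⁻⁸·2.865) = 9.618×10⁹ K⁴.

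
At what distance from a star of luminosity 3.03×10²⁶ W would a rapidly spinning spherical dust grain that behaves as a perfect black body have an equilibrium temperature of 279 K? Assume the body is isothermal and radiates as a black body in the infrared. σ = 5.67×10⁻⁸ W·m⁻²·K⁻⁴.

For an isothermal black-emitting sphere, (1−a)S·πr² = σ·4πr²·T⁴ ⇒ S = 4σT⁴/(1−a).
S = 4·5.67×10⁻⁸·(279)⁴/1.00 = 1374 W/m².
Flux falls as S = L/(4πd²), so d = √(L/(4πS)) = √(3.03×10²⁶/(4π·1374)).

d ≈ 1.32×10¹¹ m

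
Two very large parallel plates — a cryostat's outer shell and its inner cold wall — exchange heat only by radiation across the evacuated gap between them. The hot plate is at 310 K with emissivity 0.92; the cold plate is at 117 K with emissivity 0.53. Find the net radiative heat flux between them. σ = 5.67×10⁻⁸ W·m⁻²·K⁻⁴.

q ≈ 260 W/m²

For two infinite grey parallel plates, q = σ(T₁⁴ − T₂⁴)/(1/ε₁ + 1/ε₂ − 1).
T₁⁴ − T₂⁴ = 9.235×10⁹ − 1.874×10⁸ = 9.048×10⁹ K⁴.
1/ε₁ + 1/ε₂ − 1 = 1.087 + 1.887 − 1 = 1.974.
q = 5.67×10⁻⁸ × 9.048×10⁹ / 1.974.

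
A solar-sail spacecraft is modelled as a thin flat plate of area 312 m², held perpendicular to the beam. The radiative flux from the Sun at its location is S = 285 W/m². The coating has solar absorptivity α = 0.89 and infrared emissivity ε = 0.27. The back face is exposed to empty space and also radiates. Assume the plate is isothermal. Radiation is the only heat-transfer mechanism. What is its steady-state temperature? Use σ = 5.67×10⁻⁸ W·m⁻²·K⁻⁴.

At equilibrium, absorbed power = emitted power.
Absorbing cross-section = A = 312.0 m²; emitting surface = 2A = 624.0 m² (ratio 2).
αS·A_cross = εσ·A_surf·T⁴  ⇒  T⁴ = αS/(ε·2σ).
T⁴ = 0.890·285/(0.27·2·5.67×10⁻⁸) = 8.284×10⁹ K⁴.
T = (8.284×10⁹)^(1/4).

T ≈ 302 K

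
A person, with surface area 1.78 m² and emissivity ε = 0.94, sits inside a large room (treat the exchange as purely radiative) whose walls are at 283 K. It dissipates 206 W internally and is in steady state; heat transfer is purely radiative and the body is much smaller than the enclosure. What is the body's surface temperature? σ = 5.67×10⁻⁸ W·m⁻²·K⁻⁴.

For a small grey body in a large enclosure, net radiated power = εσA(T⁴ − T_w⁴).
Steady state: P = εσA(T⁴ − T_w⁴) with A = 1.78 m².
T⁴ = P/(εσA) + T_w⁴ = 206/(0.94·5.67×10⁻⁸·1.780) + (283)⁴
    = 2.171×10⁹ + 6.414×10⁹ = 8.586×10⁹ K⁴.

T ≈ 304 K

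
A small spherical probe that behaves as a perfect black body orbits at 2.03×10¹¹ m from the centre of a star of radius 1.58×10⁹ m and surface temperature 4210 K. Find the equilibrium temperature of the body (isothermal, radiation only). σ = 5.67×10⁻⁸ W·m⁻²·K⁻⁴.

The star's surface emits σT_*⁴; at distance d the flux is S = σT_*⁴(R_*/d)².
S = 5.67×10⁻⁸·(4210)⁴·(1.58×10⁹/2.03×10¹¹)² = 1079 W/m².
For an isothermal sphere T⁴ = (1−a)S/(4σ) = 4.758×10⁹ K⁴.

T ≈ 263 K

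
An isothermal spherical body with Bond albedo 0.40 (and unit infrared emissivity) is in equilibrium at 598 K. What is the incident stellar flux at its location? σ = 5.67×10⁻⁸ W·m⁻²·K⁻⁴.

(1−a)S·πr² = σ·4πr²·T⁴ ⇒ S = 4σT⁴/(1−a).
S = 4·5.67×10⁻⁸·1.279×10¹¹/0.600.

S ≈ 48300 W/m²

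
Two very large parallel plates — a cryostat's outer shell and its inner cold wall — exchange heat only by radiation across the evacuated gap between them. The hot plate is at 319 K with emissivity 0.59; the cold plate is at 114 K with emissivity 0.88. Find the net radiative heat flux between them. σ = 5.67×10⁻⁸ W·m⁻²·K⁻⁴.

For two infinite grey parallel plates, q = σ(T₁⁴ − T₂⁴)/(1/ε₁ + 1/ε₂ − 1).
T₁⁴ − T₂⁴ = 1.036×10¹⁰ − 1.689×10⁸ = 1.019×10¹⁰ K⁴.
1/ε₁ + 1/ε₂ − 1 = 1.695 + 1.136 − 1 = 1.831.
q = 5.67×10⁻⁸ × 1.019×10¹⁰ / 1.831.

q ≈ 315 W/m²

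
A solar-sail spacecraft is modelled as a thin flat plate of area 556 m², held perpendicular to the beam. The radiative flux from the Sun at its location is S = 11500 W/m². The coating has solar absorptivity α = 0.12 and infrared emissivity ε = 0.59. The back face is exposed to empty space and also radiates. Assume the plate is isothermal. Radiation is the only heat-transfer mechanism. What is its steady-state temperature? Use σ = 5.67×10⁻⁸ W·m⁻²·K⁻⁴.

T ≈ 379 K

At equilibrium, absorbed power = emitted power.
Absorbing cross-section = A = 556.0 m²; emitting surface = 2A = 1112 m² (ratio 2).
αS·A_cross = εσ·A_surf·T⁴  ⇒  T⁴ = αS/(ε·2σ).
T⁴ = 0.120·11500/(0.59·2·5.67×10⁻⁸) = 2.063×10¹⁰ K⁴.
T = (2.063×10¹⁰)^(1/4).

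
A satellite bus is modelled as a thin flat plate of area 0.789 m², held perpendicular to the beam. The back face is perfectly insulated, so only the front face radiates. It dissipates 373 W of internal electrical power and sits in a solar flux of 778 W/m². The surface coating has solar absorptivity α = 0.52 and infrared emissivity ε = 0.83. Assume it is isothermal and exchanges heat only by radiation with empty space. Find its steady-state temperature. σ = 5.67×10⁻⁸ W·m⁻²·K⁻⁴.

T ≈ 370 K

At steady state, absorbed solar power + internal power = radiated power.
Absorbed: α·S·A_cross = 0.52·778·0.7890 = 319.2 W (cross-section A).
Total input = 319.2 + 373 = 692.2 W.
Radiated: εσ·A_surf·T⁴ with A_surf = A = 0.7890 m².
T⁴ = 692.2/(0.83·5.67×10⁻⁸·0.7890) = 1.864×10¹⁰ K⁴.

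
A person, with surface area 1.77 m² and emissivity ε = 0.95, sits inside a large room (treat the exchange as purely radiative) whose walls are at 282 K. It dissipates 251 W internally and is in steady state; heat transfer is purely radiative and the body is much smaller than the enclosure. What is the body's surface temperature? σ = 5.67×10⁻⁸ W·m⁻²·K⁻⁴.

T ≈ 308 K

For a small grey body in a large enclosure, net radiated power = εσA(T⁴ − T_w⁴).
Steady state: P = εσA(T⁴ − T_w⁴) with A = 1.77 m².
T⁴ = P/(εσA) + T_w⁴ = 251/(0.95·5.67×10⁻⁸·1.770) + (282)⁴
    = 2.633×10⁹ + 6.324×10⁹ = 8.957×10⁹ K⁴.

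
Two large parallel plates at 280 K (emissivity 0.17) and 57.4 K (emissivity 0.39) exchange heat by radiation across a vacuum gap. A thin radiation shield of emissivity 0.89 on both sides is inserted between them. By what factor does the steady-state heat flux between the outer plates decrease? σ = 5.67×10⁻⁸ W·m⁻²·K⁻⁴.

factor ≈ 1.17

Without shield: q₀ = σΔ(T⁴)/(1/ε₁+1/ε₂−1) with denominator 7.446.
With shield the two gaps are in series; the resistances add: (1/ε₁+1/ε_s−1)+(1/ε_s+1/ε₂−1) = 6.006+2.688 = 8.694.
Heat-flux ratio q₀/q = 8.694/7.446.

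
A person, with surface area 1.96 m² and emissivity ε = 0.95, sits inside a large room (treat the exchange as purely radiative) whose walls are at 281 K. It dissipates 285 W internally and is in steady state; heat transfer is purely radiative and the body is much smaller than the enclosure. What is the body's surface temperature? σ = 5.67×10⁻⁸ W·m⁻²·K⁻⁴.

T ≈ 307 K

For a small grey body in a large enclosure, net radiated power = εσA(T⁴ − T_w⁴).
Steady state: P = εσA(T⁴ − T_w⁴) with A = 1.96 m².
T⁴ = P/(εσA) + T_w⁴ = 285/(0.95·5.67×10⁻⁸·1.960) + (281)⁴
    = 2.699×10⁹ + 6.235×10⁹ = 8.934×10⁹ K⁴.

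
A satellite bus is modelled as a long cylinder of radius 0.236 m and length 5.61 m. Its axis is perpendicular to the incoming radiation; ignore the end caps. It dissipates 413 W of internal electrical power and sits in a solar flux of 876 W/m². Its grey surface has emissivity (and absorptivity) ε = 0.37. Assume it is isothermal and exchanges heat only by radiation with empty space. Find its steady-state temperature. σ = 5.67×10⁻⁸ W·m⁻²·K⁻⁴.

At steady state, absorbed solar power + internal power = radiated power.
Absorbed: α·S·A_cross = 0.37·876·2.648 = 858.2 W (cross-section 2rL).
Total input = 858.2 + 413 = 1271 W.
Radiated: εσ·A_surf·T⁴ with A_surf = 2πrL = 8.319 m².
T⁴ = 1271/(0.37·5.67×10⁻⁸·8.319) = 7.284×10⁹ K⁴.

T ≈ 292 K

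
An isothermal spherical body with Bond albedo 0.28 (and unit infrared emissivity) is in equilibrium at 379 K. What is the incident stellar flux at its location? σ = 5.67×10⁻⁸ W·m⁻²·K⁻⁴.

(1−a)S·πr² = σ·4πr²·T⁴ ⇒ S = 4σT⁴/(1−a).
S = 4·5.67×10⁻⁸·2.063×10¹⁰/0.720.

S ≈ 6500 W/m²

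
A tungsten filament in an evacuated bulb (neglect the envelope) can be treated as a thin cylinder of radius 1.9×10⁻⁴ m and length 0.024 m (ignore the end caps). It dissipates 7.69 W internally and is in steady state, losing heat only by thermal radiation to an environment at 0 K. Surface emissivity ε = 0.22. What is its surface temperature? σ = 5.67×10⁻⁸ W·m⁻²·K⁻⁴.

T ≈ 2150 K

Steady state: internal power = radiated power, P = εσA T⁴.
Radiating area A = 2πrL = 2.865×10⁻⁵ m².
T⁴ = P/(εσA) = 7.69/(0.22·5.67×10⁻⁸·2.865×10⁻⁵) = 2.152×10¹³ K⁴.
T = (2.152×10¹³)^(1/4).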